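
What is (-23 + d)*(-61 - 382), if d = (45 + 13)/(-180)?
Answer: 929857/90 ≈ 10332.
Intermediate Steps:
d = -29/90 (d = 58*(-1/180) = -29/90 ≈ -0.32222)
(-23 + d)*(-61 - 382) = (-23 - 29/90)*(-61 - 382) = -2099/90*(-443) = 929857/90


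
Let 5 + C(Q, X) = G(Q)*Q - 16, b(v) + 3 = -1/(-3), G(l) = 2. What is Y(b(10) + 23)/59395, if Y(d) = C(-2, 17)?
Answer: -5/11879 ≈ -0.00042091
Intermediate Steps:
b(v) = -8/3 (b(v) = -3 - 1/(-3) = -3 - 1*(-⅓) = -3 + ⅓ = -8/3)
C(Q, X) = -21 + 2*Q (C(Q, X) = -5 + (2*Q - 16) = -5 + (-16 + 2*Q) = -21 + 2*Q)
Y(d) = -25 (Y(d) = -21 + 2*(-2) = -21 - 4 = -25)
Y(b(10) + 23)/59395 = -25/59395 = -25*1/59395 = -5/11879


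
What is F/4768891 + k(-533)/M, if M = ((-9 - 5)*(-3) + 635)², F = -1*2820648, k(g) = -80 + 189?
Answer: -1292264968073/2185721043139 ≈ -0.59123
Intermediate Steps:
k(g) = 109
F = -2820648
M = 458329 (M = (-14*(-3) + 635)² = (42 + 635)² = 677² = 458329)
F/4768891 + k(-533)/M = -2820648/4768891 + 109/458329 = -1292264968073/2185721043139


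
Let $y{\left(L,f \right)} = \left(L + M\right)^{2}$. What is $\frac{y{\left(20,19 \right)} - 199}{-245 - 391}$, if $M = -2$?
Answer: $- \frac{125}{636} \approx -0.19654$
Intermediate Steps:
$y{\left(L,f \right)} = \left(-2 + L\right)^{2}$ ($y{\left(L,f \right)} = \left(L - 2\right)^{2} = \left(-2 + L\right)^{2}$)
$\frac{y{\left(20,19 \right)} - 199}{-245 - 391} = \frac{\left(-2 + 20\right)^{2} - 199}{-245 - 391} = \frac{18^{2} - 199}{-636} = \left(324 - 199\right) \left(- \frac{1}{636}\right) = 125 \left(- \frac{1}{636}\right) = - \frac{125}{636}$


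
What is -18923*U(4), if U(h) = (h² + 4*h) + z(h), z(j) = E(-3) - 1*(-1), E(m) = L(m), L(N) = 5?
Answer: -719074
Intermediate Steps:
E(m) = 5
z(j) = 6 (z(j) = 5 - 1*(-1) = 5 + 1 = 6)
U(h) = 6 + h² + 4*h (U(h) = (h² + 4*h) + 6 = 6 + h² + 4*h)
-18923*U(4) = -18923*(6 + 4² + 4*4) = -18923*(6 + 16 + 16) = -18923*38 = -719074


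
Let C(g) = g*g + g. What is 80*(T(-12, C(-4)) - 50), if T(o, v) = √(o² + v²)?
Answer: -4000 + 960*√2 ≈ -2642.4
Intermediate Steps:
C(g) = g + g² (C(g) = g² + g = g + g²)
80*(T(-12, C(-4)) - 50) = 80*(√((-12)² + (-4*(1 - 4))²) - 50) = 80*(√(144 + (-4*(-3))²) - 50) = 80*(√(144 + 12²) - 50) = 80*(√(144 + 144) - 50) = 80*(√288 - 50) = 80*(12*√2 - 50) = 80*(-50 + 12*√2) = -4000 + 960*√2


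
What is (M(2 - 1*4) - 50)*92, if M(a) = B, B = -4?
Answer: -4968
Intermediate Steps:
M(a) = -4
(M(2 - 1*4) - 50)*92 = (-4 - 50)*92 = -54*92 = -4968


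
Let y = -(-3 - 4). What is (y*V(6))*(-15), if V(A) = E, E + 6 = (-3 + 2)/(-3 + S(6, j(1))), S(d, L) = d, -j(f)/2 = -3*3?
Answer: 665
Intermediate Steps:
j(f) = 18 (j(f) = -(-6)*3 = -2*(-9) = 18)
y = 7 (y = -1*(-7) = 7)
E = -19/3 (E = -6 + (-3 + 2)/(-3 + 6) = -6 - 1/3 = -6 - 1*⅓ = -6 - ⅓ = -19/3 ≈ -6.3333)
V(A) = -19/3
(y*V(6))*(-15) = (7*(-19/3))*(-15) = -133/3*(-15) = 665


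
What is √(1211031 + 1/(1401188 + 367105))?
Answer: 2*√105186793187696017/589431 ≈ 1100.5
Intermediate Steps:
√(1211031 + 1/(1401188 + 367105)) = √(1211031 + 1/1768293) = √(2141457640084/1768293) = 2*√105186793187696017/589431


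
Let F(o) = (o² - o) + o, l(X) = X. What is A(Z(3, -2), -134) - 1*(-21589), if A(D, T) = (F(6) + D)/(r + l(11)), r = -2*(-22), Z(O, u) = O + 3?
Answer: 1187437/55 ≈ 21590.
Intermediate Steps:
Z(O, u) = 3 + O
F(o) = o²
r = 44
A(D, T) = 36/55 + D/55 (A(D, T) = (6² + D)/(44 + 11) = (36 + D)/55 = (36 + D)*(1/55) = 36/55 + D/55)
A(Z(3, -2), -134) - 1*(-21589) = (36/55 + (3 + 3)/55) - 1*(-21589) = (36/55 + (1/55)*6) + 21589 = (36/55 + 6/55) + 21589 = 42/55 + 21589 = 1187437/55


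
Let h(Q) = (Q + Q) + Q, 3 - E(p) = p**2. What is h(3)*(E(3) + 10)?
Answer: 36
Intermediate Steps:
E(p) = 3 - p**2
h(Q) = 3*Q (h(Q) = 2*Q + Q = 3*Q)
h(3)*(E(3) + 10) = (3*3)*((3 - 1*3**2) + 10) = 9*((3 - 1*9) + 10) = 9*((3 - 9) + 10) = 9*(-6 + 10) = 9*4 = 36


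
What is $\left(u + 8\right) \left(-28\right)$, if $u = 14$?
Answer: $-616$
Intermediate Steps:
$\left(u + 8\right) \left(-28\right) = \left(14 + 8\right) \left(-28\right) = 22 \left(-28\right) = -616$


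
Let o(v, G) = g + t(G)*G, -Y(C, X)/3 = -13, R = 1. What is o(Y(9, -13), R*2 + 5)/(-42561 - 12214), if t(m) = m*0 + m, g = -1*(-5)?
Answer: -54/54775 ≈ -0.00098585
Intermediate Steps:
Y(C, X) = 39 (Y(C, X) = -3*(-13) = 39)
g = 5
t(m) = m (t(m) = 0 + m = m)
o(v, G) = 5 + G² (o(v, G) = 5 + G*G = 5 + G²)
o(Y(9, -13), R*2 + 5)/(-42561 - 12214) = (5 + (1*2 + 5)²)/(-42561 - 12214) = (5 + (2 + 5)²)/(-54775) = (5 + 7²)*(-1/54775) = (5 + 49)*(-1/54775) = 54*(-1/54775) = -54/54775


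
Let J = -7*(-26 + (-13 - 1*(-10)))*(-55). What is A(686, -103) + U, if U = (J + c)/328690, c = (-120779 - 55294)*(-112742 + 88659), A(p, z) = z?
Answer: 2103249912/164345 ≈ 12798.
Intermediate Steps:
J = -11165 (J = -7*(-26 + (-13 + 10))*(-55) = -7*(-26 - 3)*(-55) = -7*(-29)*(-55) = 203*(-55) = -11165)
c = 4240366059 (c = -176073*(-24083) = 4240366059)
U = 2120177447/164345 (U = (-11165 + 4240366059)/328690 = 4240354894*(1/328690) = 2120177447/164345 ≈ 12901.)
A(686, -103) + U = -103 + 2120177447/164345 = 2103249912/164345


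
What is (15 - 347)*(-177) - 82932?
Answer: -24168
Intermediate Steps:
(15 - 347)*(-177) - 82932 = -332*(-177) - 82932 = 58764 - 82932 = -24168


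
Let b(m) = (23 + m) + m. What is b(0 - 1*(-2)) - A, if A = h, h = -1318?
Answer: 1345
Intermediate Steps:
b(m) = 23 + 2*m
A = -1318
b(0 - 1*(-2)) - A = (23 + 2*(0 - 1*(-2))) - 1*(-1318) = (23 + 2*(0 + 2)) + 1318 = (23 + 2*2) + 1318 = (23 + 4) + 1318 = 27 + 1318 = 1345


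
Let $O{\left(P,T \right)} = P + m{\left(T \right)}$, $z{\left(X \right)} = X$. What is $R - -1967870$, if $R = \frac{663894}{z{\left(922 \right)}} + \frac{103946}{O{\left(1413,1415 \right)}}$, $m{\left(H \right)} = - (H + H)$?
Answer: $\frac{1285907944983}{653237} \approx 1.9685 \cdot 10^{6}$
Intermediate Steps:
$m{\left(H \right)} = - 2 H$
$O{\left(P,T \right)} = P - 2 T$
$R = \frac{422449793}{653237}$ ($R = \frac{663894}{922} + \frac{103946}{1413 - 2830} = 663894 \cdot \frac{1}{922} + \frac{103946}{1413 - 2830} = \frac{331947}{461} + \frac{103946}{-1417} = \frac{331947}{461} + 103946 \left(- \frac{1}{1417}\right) = \frac{331947}{461} - \frac{103946}{1417} = \frac{422449793}{653237} \approx 646.7$)
$R - -1967870 = \frac{422449793}{653237} - -1967870 = \frac{422449793}{653237} + 1967870 = \frac{1285907944983}{653237}$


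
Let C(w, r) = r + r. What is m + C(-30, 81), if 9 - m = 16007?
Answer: -15836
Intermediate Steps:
m = -15998 (m = 9 - 1*16007 = 9 - 16007 = -15998)
C(w, r) = 2*r
m + C(-30, 81) = -15998 + 2*81 = -15998 + 162 = -15836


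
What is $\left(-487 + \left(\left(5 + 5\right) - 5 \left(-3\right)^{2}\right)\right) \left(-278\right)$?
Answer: $145116$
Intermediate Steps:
$\left(-487 + \left(\left(5 + 5\right) - 5 \left(-3\right)^{2}\right)\right) \left(-278\right) = \left(-487 + \left(10 - 45\right)\right) \left(-278\right) = \left(-487 - 35\right) \left(-278\right) = \left(-522\right) \left(-278\right) = 145116$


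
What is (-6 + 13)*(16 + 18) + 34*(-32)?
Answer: -850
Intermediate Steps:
(-6 + 13)*(16 + 18) + 34*(-32) = 7*34 - 1088 = 238 - 1088 = -850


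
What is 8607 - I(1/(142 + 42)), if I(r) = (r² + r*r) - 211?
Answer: 149271103/16928 ≈ 8818.0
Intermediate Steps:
I(r) = -211 + 2*r² (I(r) = (r² + r²) - 211 = 2*r² - 211 = -211 + 2*r²)
8607 - I(1/(142 + 42)) = 8607 - (-211 + 2*(1/(142 + 42))²) = 8607 - (-211 + 2*(1/184)²) = 8607 - (-211 + 2*(1/33856)) = 8607 - (-211 + 1/16928) = 8607 - 1*(-3571807/16928) = 8607 + 3571807/16928 = 149271103/16928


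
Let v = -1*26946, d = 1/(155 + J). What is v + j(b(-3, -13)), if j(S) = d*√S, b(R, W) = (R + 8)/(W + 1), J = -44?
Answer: -26946 + I*√15/666 ≈ -26946.0 + 0.0058153*I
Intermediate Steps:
b(R, W) = (8 + R)/(1 + W)
d = 1/111 (d = 1/(155 - 44) = 1/111 ≈ 0.0090090)
v = -26946
j(S) = √S/111
v + j(b(-3, -13)) = -26946 + √((8 - 3)/(1 - 13))/111 = -26946 + √(5/(-12))/111 = -26946 + √(-1/12*5)/111 = -26946 + √(-5/12)/111 = -26946 + (I*√15/6)/111 = -26946 + I*√15/666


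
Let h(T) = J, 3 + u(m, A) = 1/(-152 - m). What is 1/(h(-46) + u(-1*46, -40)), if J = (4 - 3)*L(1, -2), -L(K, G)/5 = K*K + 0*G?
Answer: -106/849 ≈ -0.12485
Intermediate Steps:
L(K, G) = -5*K² (L(K, G) = -5*(K*K + 0*G) = -5*(K² + 0) = -5*K²)
u(m, A) = -3 + 1/(-152 - m)
J = -5 (J = (4 - 3)*(-5*1²) = 1*(-5*1) = 1*(-5) = -5)
h(T) = -5
1/(h(-46) + u(-1*46, -40)) = 1/(-5 + (-457 - (-3)*46)/(152 - 1*46)) = 1/(-5 + (-457 - 3*(-46))/(152 - 46)) = 1/(-5 + (-457 + 138)/106) = 1/(-5 + (1/106)*(-319)) = 1/(-5 - 319/106) = 1/(-849/106) = -106/849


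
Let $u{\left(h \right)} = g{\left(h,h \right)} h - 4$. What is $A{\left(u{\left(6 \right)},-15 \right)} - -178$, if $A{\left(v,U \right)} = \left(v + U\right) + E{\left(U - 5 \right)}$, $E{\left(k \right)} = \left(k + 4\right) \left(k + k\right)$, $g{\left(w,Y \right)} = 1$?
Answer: $805$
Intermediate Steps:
$u{\left(h \right)} = -4 + h$ ($u{\left(h \right)} = 1 h - 4 = h - 4 = -4 + h$)
$E{\left(k \right)} = 2 k \left(4 + k\right)$ ($E{\left(k \right)} = \left(4 + k\right) 2 k = 2 k \left(4 + k\right)$)
$A{\left(v,U \right)} = U + v + 2 \left(-1 + U\right) \left(-5 + U\right)$ ($A{\left(v,U \right)} = \left(v + U\right) + 2 \left(U - 5\right) \left(4 + \left(U - 5\right)\right) = \left(U + v\right) + 2 \left(-5 + U\right) \left(4 + \left(-5 + U\right)\right) = \left(U + v\right) + 2 \left(-5 + U\right) \left(-1 + U\right) = \left(U + v\right) + 2 \left(-1 + U\right) \left(-5 + U\right) = U + v + 2 \left(-1 + U\right) \left(-5 + U\right)$)
$A{\left(u{\left(6 \right)},-15 \right)} - -178 = \left(-15 + \left(-4 + 6\right) + 2 \left(-1 - 15\right) \left(-5 - 15\right)\right) - -178 = \left(-15 + 2 + 2 \left(-16\right) \left(-20\right)\right) + 178 = \left(-15 + 2 + 640\right) + 178 = 627 + 178 = 805$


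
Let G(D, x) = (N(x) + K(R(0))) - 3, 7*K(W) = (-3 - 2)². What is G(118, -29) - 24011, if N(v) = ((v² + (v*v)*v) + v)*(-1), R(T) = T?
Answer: -3034/7 ≈ -433.43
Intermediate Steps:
K(W) = 25/7 (K(W) = (-3 - 2)²/7 = (⅐)*(-5)² = (⅐)*25 = 25/7)
N(v) = -v - v² - v³ (N(v) = ((v² + v²*v) + v)*(-1) = ((v² + v³) + v)*(-1) = (v + v² + v³)*(-1) = -v - v² - v³)
G(D, x) = 4/7 - x*(1 + x + x²) (G(D, x) = (-x*(1 + x + x²) + 25/7) - 3 = (25/7 - x*(1 + x + x²)) - 3 = 4/7 - x*(1 + x + x²))
G(118, -29) - 24011 = (4/7 - 1*(-29) - 1*(-29)² - 1*(-29)³) - 24011 = (4/7 + 29 - 1*841 - 1*(-24389)) - 24011 = (4/7 + 29 - 841 + 24389) - 24011 = 165043/7 - 24011 = -3034/7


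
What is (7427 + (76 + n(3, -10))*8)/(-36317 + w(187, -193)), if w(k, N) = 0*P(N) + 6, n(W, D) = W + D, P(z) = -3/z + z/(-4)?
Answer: -7979/36311 ≈ -0.21974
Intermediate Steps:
P(z) = -3/z - z/4 (P(z) = -3/z + z*(-¼) = -3/z - z/4)
n(W, D) = D + W
w(k, N) = 6 (w(k, N) = 0*(-3/N - N/4) + 6 = 0 + 6 = 6)
(7427 + (76 + n(3, -10))*8)/(-36317 + w(187, -193)) = (7427 + (76 + (-10 + 3))*8)/(-36317 + 6) = (7427 + (76 - 7)*8)/(-36311) = (7427 + 69*8)*(-1/36311) = (7427 + 552)*(-1/36311) = 7979*(-1/36311) = -7979/36311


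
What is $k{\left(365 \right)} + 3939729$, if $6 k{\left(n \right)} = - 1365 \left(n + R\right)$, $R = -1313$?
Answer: $4155399$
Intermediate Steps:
$k{\left(n \right)} = \frac{597415}{2} - \frac{455 n}{2}$ ($k{\left(n \right)} = \frac{\left(-1365\right) \left(n - 1313\right)}{6} = \frac{\left(-1365\right) \left(-1313 + n\right)}{6} = \frac{1792245 - 1365 n}{6} = \frac{597415}{2} - \frac{455 n}{2}$)
$k{\left(365 \right)} + 3939729 = \left(\frac{597415}{2} - \frac{166075}{2}\right) + 3939729 = 215670 + 3939729 = 4155399$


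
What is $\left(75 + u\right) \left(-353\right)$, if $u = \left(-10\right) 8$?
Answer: $1765$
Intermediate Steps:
$u = -80$
$\left(75 + u\right) \left(-353\right) = \left(75 - 80\right) \left(-353\right) = \left(-5\right) \left(-353\right) = 1765$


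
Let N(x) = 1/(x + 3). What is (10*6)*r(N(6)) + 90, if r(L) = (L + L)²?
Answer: 2510/27 ≈ 92.963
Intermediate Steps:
N(x) = 1/(3 + x)
r(L) = 4*L² (r(L) = (2*L)² = 4*L²)
(10*6)*r(N(6)) + 90 = (10*6)*(4*(1/(3 + 6))²) + 90 = 60*(4*(1/9)²) + 90 = 60*(4*(⅑)²) + 90 = 60*(4*(1/81)) + 90 = 60*(4/81) + 90 = 80/27 + 90 = 2510/27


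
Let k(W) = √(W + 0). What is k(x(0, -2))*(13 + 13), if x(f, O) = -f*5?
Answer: 0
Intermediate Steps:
x(f, O) = -5*f
k(W) = √W
k(x(0, -2))*(13 + 13) = √(-5*0)*(13 + 13) = √0*26 = 0*26 = 0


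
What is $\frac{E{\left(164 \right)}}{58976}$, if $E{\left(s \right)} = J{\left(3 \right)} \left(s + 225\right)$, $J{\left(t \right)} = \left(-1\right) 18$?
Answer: $- \frac{3501}{29488} \approx -0.11873$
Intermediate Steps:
$J{\left(t \right)} = -18$
$E{\left(s \right)} = -4050 - 18 s$ ($E{\left(s \right)} = - 18 \left(s + 225\right) = - 18 \left(225 + s\right) = -4050 - 18 s$)
$\frac{E{\left(164 \right)}}{58976} = \frac{-4050 - 2952}{58976} = \left(-4050 - 2952\right) \frac{1}{58976} = \left(-7002\right) \frac{1}{58976} = - \frac{3501}{29488}$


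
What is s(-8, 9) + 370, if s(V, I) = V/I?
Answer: 3322/9 ≈ 369.11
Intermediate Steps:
s(-8, 9) + 370 = -8/9 + 370 = 3322/9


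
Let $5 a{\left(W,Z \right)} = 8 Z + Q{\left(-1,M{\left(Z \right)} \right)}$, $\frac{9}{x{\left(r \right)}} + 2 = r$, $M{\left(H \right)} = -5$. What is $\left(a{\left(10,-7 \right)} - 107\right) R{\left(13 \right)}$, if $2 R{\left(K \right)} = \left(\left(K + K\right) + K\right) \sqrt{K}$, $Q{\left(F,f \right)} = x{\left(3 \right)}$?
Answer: $- \frac{11349 \sqrt{13}}{5} \approx -8183.9$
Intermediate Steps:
$x{\left(r \right)} = \frac{9}{-2 + r}$
$Q{\left(F,f \right)} = 9$ ($Q{\left(F,f \right)} = \frac{9}{-2 + 3} = \frac{9}{1} = 9 \cdot 1 = 9$)
$R{\left(K \right)} = \frac{3 K^{\frac{3}{2}}}{2}$ ($R{\left(K \right)} = \frac{\left(\left(K + K\right) + K\right) \sqrt{K}}{2} = \frac{\left(2 K + K\right) \sqrt{K}}{2} = \frac{3 K \sqrt{K}}{2} = \frac{3 K^{\frac{3}{2}}}{2}$)
$a{\left(W,Z \right)} = \frac{9}{5} + \frac{8 Z}{5}$ ($a{\left(W,Z \right)} = \frac{8 Z + 9}{5} = \frac{9 + 8 Z}{5} = \frac{9}{5} + \frac{8 Z}{5}$)
$\left(a{\left(10,-7 \right)} - 107\right) R{\left(13 \right)} = \left(\left(\frac{9}{5} + \frac{8}{5} \left(-7\right)\right) - 107\right) \frac{3 \cdot 13^{\frac{3}{2}}}{2} = \left(\left(\frac{9}{5} - \frac{56}{5}\right) - 107\right) \frac{3 \cdot 13 \sqrt{13}}{2} = \left(- \frac{47}{5} - 107\right) \frac{39 \sqrt{13}}{2} = - \frac{582 \frac{39 \sqrt{13}}{2}}{5} = - \frac{11349 \sqrt{13}}{5}$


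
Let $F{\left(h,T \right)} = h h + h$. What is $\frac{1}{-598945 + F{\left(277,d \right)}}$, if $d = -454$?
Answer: $- \frac{1}{521939} \approx -1.9159 \cdot 10^{-6}$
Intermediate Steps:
$F{\left(h,T \right)} = h + h^{2}$ ($F{\left(h,T \right)} = h^{2} + h = h + h^{2}$)
$\frac{1}{-598945 + F{\left(277,d \right)}} = \frac{1}{-598945 + 277 \left(1 + 277\right)} = \frac{1}{-598945 + 277 \cdot 278} = \frac{1}{-598945 + 77006} = \frac{1}{-521939} = - \frac{1}{521939}$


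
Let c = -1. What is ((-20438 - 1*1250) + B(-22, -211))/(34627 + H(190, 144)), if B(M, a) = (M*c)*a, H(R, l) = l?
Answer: -26330/34771 ≈ -0.75724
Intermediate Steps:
B(M, a) = -M*a (B(M, a) = (M*(-1))*a = (-M)*a = -M*a)
((-20438 - 1*1250) + B(-22, -211))/(34627 + H(190, 144)) = ((-20438 - 1*1250) - 1*(-22)*(-211))/(34627 + 144) = ((-20438 - 1250) - 4642)/34771 = (-21688 - 4642)*(1/34771) = -26330*1/34771 = -26330/34771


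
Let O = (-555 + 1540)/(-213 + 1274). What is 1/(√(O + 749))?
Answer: √844210114/795674 ≈ 0.036517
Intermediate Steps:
O = 985/1061 ≈ 0.92837
1/(√(O + 749)) = 1/(√(985/1061 + 749)) = 1/(√(795674/1061)) = 1/(√844210114/1061) = √844210114/795674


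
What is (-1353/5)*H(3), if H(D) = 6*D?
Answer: -24354/5 ≈ -4870.8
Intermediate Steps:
(-1353/5)*H(3) = (-1353/5)*(6*3) = -1353/5*18 = -24354/5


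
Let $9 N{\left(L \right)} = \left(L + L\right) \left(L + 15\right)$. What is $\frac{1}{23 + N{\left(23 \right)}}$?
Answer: $\frac{9}{1955} \approx 0.0046036$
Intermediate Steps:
$N{\left(L \right)} = \frac{2 L \left(15 + L\right)}{9}$ ($N{\left(L \right)} = \frac{\left(L + L\right) \left(L + 15\right)}{9} = \frac{2 L \left(15 + L\right)}{9}$)
$\frac{1}{23 + N{\left(23 \right)}} = \frac{1}{23 + \frac{2}{9} \cdot 23 \left(15 + 23\right)} = \frac{1}{23 + \frac{2}{9} \cdot 23 \cdot 38} = \frac{1}{23 + \frac{1748}{9}} = \frac{1}{\frac{1955}{9}} = \frac{9}{1955}$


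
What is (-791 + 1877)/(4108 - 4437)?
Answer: -1086/329 ≈ -3.3009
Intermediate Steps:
(-791 + 1877)/(4108 - 4437) = 1086/(-329) = 1086*(-1/329) = -1086/329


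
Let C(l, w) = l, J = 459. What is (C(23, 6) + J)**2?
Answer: 232324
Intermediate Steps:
(C(23, 6) + J)**2 = (23 + 459)**2 = 482**2 = 232324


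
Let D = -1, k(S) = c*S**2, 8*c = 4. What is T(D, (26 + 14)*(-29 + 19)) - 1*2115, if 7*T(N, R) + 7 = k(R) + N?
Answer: 65187/7 ≈ 9312.4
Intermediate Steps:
c = 1/2 (c = (1/8)*4 = 1/2 ≈ 0.50000)
k(S) = S**2/2
T(N, R) = -1 + N/7 + R**2/14 (T(N, R) = -1 + (R**2/2 + N)/7 = -1 + (N + R**2/2)/7 = -1 + (N/7 + R**2/14) = -1 + N/7 + R**2/14)
T(D, (26 + 14)*(-29 + 19)) - 1*2115 = (-1 + (1/7)*(-1) + ((26 + 14)*(-29 + 19))**2/14) - 1*2115 = (-1 - 1/7 + (40*(-10))**2/14) - 2115 = (-1 - 1/7 + (1/14)*(-400)**2) - 2115 = (-1 - 1/7 + (1/14)*160000) - 2115 = (-1 - 1/7 + 80000/7) - 2115 = 79992/7 - 2115 = 65187/7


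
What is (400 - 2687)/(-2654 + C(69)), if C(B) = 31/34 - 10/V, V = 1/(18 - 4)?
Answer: 77758/94965 ≈ 0.81881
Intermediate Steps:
V = 1/14 ≈ 0.071429
C(B) = -4729/34 (C(B) = 31/34 - 10/1/14 = 31*(1/34) - 10*14 = 31/34 - 140 = -4729/34)
(400 - 2687)/(-2654 + C(69)) = (400 - 2687)/(-2654 - 4729/34) = -2287/(-94965/34) = -2287*(-34/94965) = 77758/94965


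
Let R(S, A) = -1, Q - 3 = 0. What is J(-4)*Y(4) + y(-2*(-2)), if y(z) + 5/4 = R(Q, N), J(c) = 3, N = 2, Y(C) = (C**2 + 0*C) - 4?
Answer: 135/4 ≈ 33.750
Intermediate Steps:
Y(C) = -4 + C**2 (Y(C) = (C**2 + 0) - 4 = C**2 - 4 = -4 + C**2)
Q = 3 (Q = 3 + 0 = 3)
y(z) = -9/4 (y(z) = -5/4 - 1 = -9/4)
J(-4)*Y(4) + y(-2*(-2)) = 3*(-4 + 4**2) - 9/4 = 3*(-4 + 16) - 9/4 = 3*12 - 9/4 = 36 - 9/4 = 135/4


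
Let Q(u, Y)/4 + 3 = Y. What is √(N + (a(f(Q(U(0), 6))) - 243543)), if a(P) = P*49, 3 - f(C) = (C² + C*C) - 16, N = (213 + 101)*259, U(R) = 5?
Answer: I*√175398 ≈ 418.81*I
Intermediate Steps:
N = 81326 (N = 314*259 = 81326)
Q(u, Y) = -12 + 4*Y
f(C) = 19 - 2*C² (f(C) = 3 - ((C² + C*C) - 16) = 3 - ((C² + C²) - 16) = 3 - (2*C² - 16) = 3 - (-16 + 2*C²) = 3 + (16 - 2*C²) = 19 - 2*C²)
a(P) = 49*P
√(N + (a(f(Q(U(0), 6))) - 243543)) = √(81326 + (49*(19 - 2*(-12 + 4*6)²) - 243543)) = √(81326 + (49*(19 - 2*(-12 + 24)²) - 243543)) = √(81326 + (49*(19 - 2*12²) - 243543)) = √(81326 + (49*(19 - 2*144) - 243543)) = √(81326 + (49*(19 - 288) - 243543)) = √(81326 + (49*(-269) - 243543)) = √(81326 + (-13181 - 243543)) = √(81326 - 256724) = √(-175398) = I*√175398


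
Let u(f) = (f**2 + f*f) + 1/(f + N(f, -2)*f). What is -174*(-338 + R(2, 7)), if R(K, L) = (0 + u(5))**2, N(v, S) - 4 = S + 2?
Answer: -235552674/625 ≈ -3.7688e+5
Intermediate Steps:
N(v, S) = 6 + S (N(v, S) = 4 + (S + 2) = 4 + (2 + S) = 6 + S)
u(f) = 2*f**2 + 1/(5*f) (u(f) = (f**2 + f*f) + 1/(f + (6 - 2)*f) = (f**2 + f**2) + 1/(f + 4*f) = 2*f**2 + 1/(5*f))
R(K, L) = 1565001/625 (R(K, L) = (0 + (1/5)*(1 + 10*5**3)/5)**2 = (0 + (1/5)*(1/5)*(1 + 10*125))**2 = (0 + (1/5)*(1/5)*(1 + 1250))**2 = (0 + (1/5)*(1/5)*1251)**2 = (0 + 1251/25)**2 = (1251/25)**2 = 1565001/625)
-174*(-338 + R(2, 7)) = -174*(-338 + 1565001/625) = -174*1353751/625 = -235552674/625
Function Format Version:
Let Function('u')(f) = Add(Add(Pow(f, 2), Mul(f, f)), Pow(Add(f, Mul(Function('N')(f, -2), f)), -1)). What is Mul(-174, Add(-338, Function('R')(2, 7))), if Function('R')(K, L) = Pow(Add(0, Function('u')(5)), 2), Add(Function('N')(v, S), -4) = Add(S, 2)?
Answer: Rational(-235552674, 625) ≈ -3.7688e+5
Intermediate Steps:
Function('N')(v, S) = Add(6, S) (Function('N')(v, S) = Add(4, Add(S, 2)) = Add(4, Add(2, S)) = Add(6, S))
Function('u')(f) = Add(Mul(2, Pow(f, 2)), Mul(Rational(1, 5), Pow(f, -1))) (Function('u')(f) = Add(Add(Pow(f, 2), Mul(f, f)), Pow(Add(f, Mul(Add(6, -2), f)), -1)) = Add(Add(Pow(f, 2), Pow(f, 2)), Pow(Add(f, Mul(4, f)), -1)) = Add(Mul(2, Pow(f, 2)), Pow(Mul(5, f), -1)) = Add(Mul(2, Pow(f, 2)), Mul(Rational(1, 5), Pow(f, -1))))
Function('R')(K, L) = Rational(1565001, 625) (Function('R')(K, L) = Pow(Add(0, Mul(Rational(1, 5), Pow(5, -1), Add(1, Mul(10, Pow(5, 3))))), 2) = Pow(Add(0, Mul(Rational(1, 5), Rational(1, 5), Add(1, Mul(10, 125)))), 2) = Pow(Add(0, Mul(Rational(1, 5), Rational(1, 5), Add(1, 1250))), 2) = Pow(Add(0, Mul(Rational(1, 5), Rational(1, 5), 1251)), 2) = Pow(Add(0, Rational(1251, 25)), 2) = Pow(Rational(1251, 25), 2) = Rational(1565001, 625))
Mul(-174, Add(-338, Function('R')(2, 7))) = Mul(-174, Add(-338, Rational(1565001, 625))) = Mul(-174, Rational(1353751, 625)) = Rational(-235552674, 625)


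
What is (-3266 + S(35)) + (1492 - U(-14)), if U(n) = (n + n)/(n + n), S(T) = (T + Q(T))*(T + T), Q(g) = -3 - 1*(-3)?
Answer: 675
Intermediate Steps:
Q(g) = 0 (Q(g) = -3 + 3 = 0)
S(T) = 2*T**2 (S(T) = (T + 0)*(T + T) = T*(2*T) = 2*T**2)
U(n) = 1 (U(n) = (2*n)/((2*n)) = (2*n)*(1/(2*n)) = 1)
(-3266 + S(35)) + (1492 - U(-14)) = (-3266 + 2*35**2) + (1492 - 1*1) = (-3266 + 2*1225) + (1492 - 1) = (-3266 + 2450) + 1491 = -816 + 1491 = 675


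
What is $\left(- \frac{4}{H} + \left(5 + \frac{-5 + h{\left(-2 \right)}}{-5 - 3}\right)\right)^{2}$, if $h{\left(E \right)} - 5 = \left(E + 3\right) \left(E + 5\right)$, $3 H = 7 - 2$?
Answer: $\frac{7921}{1600} \approx 4.9506$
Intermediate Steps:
$H = \frac{5}{3}$ ($H = \frac{7 - 2}{3} = \frac{1}{3} \cdot 5 = \frac{5}{3} \approx 1.6667$)
$h{\left(E \right)} = 5 + \left(3 + E\right) \left(5 + E\right)$ ($h{\left(E \right)} = 5 + \left(E + 3\right) \left(E + 5\right) = 5 + \left(3 + E\right) \left(5 + E\right)$)
$\left(- \frac{4}{H} + \left(5 + \frac{-5 + h{\left(-2 \right)}}{-5 - 3}\right)\right)^{2} = \left(- \frac{4}{\frac{5}{3}} + \left(5 + \frac{-5 + \left(20 + \left(-2\right)^{2} + 8 \left(-2\right)\right)}{-5 - 3}\right)\right)^{2} = \left(\left(-4\right) \frac{3}{5} + \left(5 + \frac{-5 + \left(20 + 4 - 16\right)}{-8}\right)\right)^{2} = \left(- \frac{12}{5} + \left(5 + \left(-5 + 8\right) \left(- \frac{1}{8}\right)\right)\right)^{2} = \left(- \frac{12}{5} + \left(5 + 3 \left(- \frac{1}{8}\right)\right)\right)^{2} = \left(- \frac{12}{5} + \left(5 - \frac{3}{8}\right)\right)^{2} = \left(- \frac{12}{5} + \frac{37}{8}\right)^{2} = \left(\frac{89}{40}\right)^{2} = \frac{7921}{1600}$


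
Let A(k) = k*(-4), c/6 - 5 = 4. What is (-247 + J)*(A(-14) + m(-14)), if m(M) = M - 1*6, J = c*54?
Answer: 96084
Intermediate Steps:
c = 54 (c = 30 + 6*4 = 30 + 24 = 54)
J = 2916 (J = 54*54 = 2916)
A(k) = -4*k
m(M) = -6 + M (m(M) = M - 6 = -6 + M)
(-247 + J)*(A(-14) + m(-14)) = (-247 + 2916)*(-4*(-14) + (-6 - 14)) = 2669*(56 - 20) = 2669*36 = 96084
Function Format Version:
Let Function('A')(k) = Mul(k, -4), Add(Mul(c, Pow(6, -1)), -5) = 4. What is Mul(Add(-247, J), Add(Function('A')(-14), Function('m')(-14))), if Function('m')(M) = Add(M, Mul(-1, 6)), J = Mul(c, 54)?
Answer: 96084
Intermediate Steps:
c = 54 (c = Add(30, Mul(6, 4)) = Add(30, 24) = 54)
J = 2916 (J = Mul(54, 54) = 2916)
Function('A')(k) = Mul(-4, k)
Function('m')(M) = Add(-6, M) (Function('m')(M) = Add(M, -6) = Add(-6, M))
Mul(Add(-247, J), Add(Function('A')(-14), Function('m')(-14))) = Mul(Add(-247, 2916), Add(Mul(-4, -14), Add(-6, -14))) = Mul(2669, Add(56, -20)) = Mul(2669, 36) = 96084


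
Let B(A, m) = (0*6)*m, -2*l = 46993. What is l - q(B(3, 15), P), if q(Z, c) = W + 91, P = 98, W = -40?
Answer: -47095/2 ≈ -23548.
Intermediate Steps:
l = -46993/2 (l = -½*46993 = -46993/2 ≈ -23497.)
B(A, m) = 0 (B(A, m) = 0*m = 0)
q(Z, c) = 51 (q(Z, c) = -40 + 91 = 51)
l - q(B(3, 15), P) = -46993/2 - 1*51 = -46993/2 - 51 = -47095/2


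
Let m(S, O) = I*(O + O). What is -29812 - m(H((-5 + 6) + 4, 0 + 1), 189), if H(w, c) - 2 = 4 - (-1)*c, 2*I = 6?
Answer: -30946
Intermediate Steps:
I = 3 (I = (½)*6 = 3)
H(w, c) = 6 + c (H(w, c) = 2 + (4 - (-1)*c) = 2 + (4 + c) = 6 + c)
m(S, O) = 6*O (m(S, O) = 3*(O + O) = 3*(2*O) = 6*O)
-29812 - m(H((-5 + 6) + 4, 0 + 1), 189) = -29812 - 6*189 = -29812 - 1*1134 = -29812 - 1134 = -30946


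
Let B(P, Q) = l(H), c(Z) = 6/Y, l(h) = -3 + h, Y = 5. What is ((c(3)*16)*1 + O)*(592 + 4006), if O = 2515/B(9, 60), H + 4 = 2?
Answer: -11122562/5 ≈ -2.2245e+6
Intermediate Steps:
H = -2 (H = -4 + 2 = -2)
c(Z) = 6/5
B(P, Q) = -5 (B(P, Q) = -3 - 2 = -5)
O = -503 (O = 2515/(-5) = 2515*(-⅕) = -503)
((c(3)*16)*1 + O)*(592 + 4006) = (((6/5)*16)*1 - 503)*(592 + 4006) = ((96/5)*1 - 503)*4598 = (96/5 - 503)*4598 = -2419/5*4598 = -11122562/5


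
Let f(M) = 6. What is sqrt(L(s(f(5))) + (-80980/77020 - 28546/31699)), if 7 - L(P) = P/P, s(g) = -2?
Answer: sqrt(60323176891644253)/122072849 ≈ 2.0120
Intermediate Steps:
L(P) = 6 (L(P) = 7 - P/P = 7 - 1*1 = 7 - 1 = 6)
sqrt(L(s(f(5))) + (-80980/77020 - 28546/31699)) = sqrt(6 + (-80980/77020 - 28546/31699)) = sqrt(6 + (-80980*1/77020 - 28546*1/31699)) = sqrt(6 + (-4049/3851 - 28546/31699)) = sqrt(6 - 238279897/122072849) = sqrt(494157197/122072849) = sqrt(60323176891644253)/122072849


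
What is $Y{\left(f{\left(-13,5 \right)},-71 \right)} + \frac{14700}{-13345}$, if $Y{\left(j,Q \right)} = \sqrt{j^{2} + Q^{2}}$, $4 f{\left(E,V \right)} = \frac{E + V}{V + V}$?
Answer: $- \frac{2940}{2669} + \frac{\sqrt{126026}}{5} \approx 69.899$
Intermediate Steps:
$f{\left(E,V \right)} = \frac{E + V}{8 V}$ ($f{\left(E,V \right)} = \frac{\left(E + V\right) \frac{1}{V + V}}{4} = \frac{\left(E + V\right) \frac{1}{2 V}}{4} = \frac{\frac{1}{2} \frac{1}{V} \left(E + V\right)}{4} = \frac{E + V}{8 V}$)
$Y{\left(j,Q \right)} = \sqrt{Q^{2} + j^{2}}$
$Y{\left(f{\left(-13,5 \right)},-71 \right)} + \frac{14700}{-13345} = \sqrt{\left(-71\right)^{2} + \left(\frac{-13 + 5}{8 \cdot 5}\right)^{2}} + \frac{14700}{-13345} = \sqrt{5041 + \left(\frac{1}{8} \cdot \frac{1}{5} \left(-8\right)\right)^{2}} + 14700 \left(- \frac{1}{13345}\right) = \sqrt{5041 + \left(- \frac{1}{5}\right)^{2}} - \frac{2940}{2669} = \sqrt{5041 + \frac{1}{25}} - \frac{2940}{2669} = \sqrt{\frac{126026}{25}} - \frac{2940}{2669} = \frac{\sqrt{126026}}{5} - \frac{2940}{2669} = - \frac{2940}{2669} + \frac{\sqrt{126026}}{5}$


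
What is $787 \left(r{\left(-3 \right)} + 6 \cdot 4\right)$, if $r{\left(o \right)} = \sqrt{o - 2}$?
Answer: $18888 + 787 i \sqrt{5} \approx 18888.0 + 1759.8 i$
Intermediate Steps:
$r{\left(o \right)} = \sqrt{-2 + o}$
$787 \left(r{\left(-3 \right)} + 6 \cdot 4\right) = 787 \left(\sqrt{-2 - 3} + 6 \cdot 4\right) = 787 \left(\sqrt{-5} + 24\right) = 787 \left(i \sqrt{5} + 24\right) = 787 \left(24 + i \sqrt{5}\right) = 18888 + 787 i \sqrt{5}$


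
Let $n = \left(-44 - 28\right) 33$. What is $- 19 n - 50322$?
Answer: $-5178$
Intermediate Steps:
$n = -2376$ ($n = \left(-72\right) 33 = -2376$)
$- 19 n - 50322 = \left(-19\right) \left(-2376\right) - 50322 = 45144 - 50322 = -5178$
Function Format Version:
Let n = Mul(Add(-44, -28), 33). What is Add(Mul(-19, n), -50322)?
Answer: -5178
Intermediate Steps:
n = -2376 (n = Mul(-72, 33) = -2376)
Add(Mul(-19, n), -50322) = Add(Mul(-19, -2376), -50322) = Add(45144, -50322) = -5178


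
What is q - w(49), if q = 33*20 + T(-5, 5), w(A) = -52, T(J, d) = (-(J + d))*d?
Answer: 712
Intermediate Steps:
T(J, d) = d*(-J - d) (T(J, d) = (-J - d)*d = d*(-J - d))
q = 660 (q = 33*20 - 1*5*(-5 + 5) = 660 - 1*5*0 = 660 + 0 = 660)
q - w(49) = 660 - 1*(-52) = 660 + 52 = 712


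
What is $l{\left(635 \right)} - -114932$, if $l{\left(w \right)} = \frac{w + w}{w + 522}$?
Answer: $\frac{132977594}{1157} \approx 1.1493 \cdot 10^{5}$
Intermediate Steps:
$l{\left(w \right)} = \frac{2 w}{522 + w}$
$l{\left(635 \right)} - -114932 = 2 \cdot 635 \frac{1}{522 + 635} - -114932 = 2 \cdot 635 \cdot \frac{1}{1157} + 114932 = \frac{1270}{1157} + 114932 = \frac{132977594}{1157}$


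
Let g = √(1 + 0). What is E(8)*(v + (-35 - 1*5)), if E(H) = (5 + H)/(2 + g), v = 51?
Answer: 143/3 ≈ 47.667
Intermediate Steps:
g = 1 (g = √1 = 1)
E(H) = 5/3 + H/3 (E(H) = (5 + H)/(2 + 1) = (5 + H)/3 = (5 + H)*(⅓) = 5/3 + H/3)
E(8)*(v + (-35 - 1*5)) = (5/3 + (⅓)*8)*(51 + (-35 - 1*5)) = (5/3 + 8/3)*(51 + (-35 - 5)) = 13*(51 - 40)/3 = (13/3)*11 = 143/3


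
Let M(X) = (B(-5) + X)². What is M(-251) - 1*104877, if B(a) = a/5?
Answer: -41373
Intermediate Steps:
B(a) = a/5 (B(a) = a*(⅕) = a/5)
M(X) = (-1 + X)² (M(X) = ((⅕)*(-5) + X)² = (-1 + X)²)
M(-251) - 1*104877 = (-1 - 251)² - 1*104877 = (-252)² - 104877 = 63504 - 104877 = -41373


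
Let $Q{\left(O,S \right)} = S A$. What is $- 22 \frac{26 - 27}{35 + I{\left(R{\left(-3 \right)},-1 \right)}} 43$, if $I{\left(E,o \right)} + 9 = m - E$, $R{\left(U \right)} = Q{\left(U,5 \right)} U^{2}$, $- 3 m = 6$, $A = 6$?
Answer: $- \frac{473}{123} \approx -3.8455$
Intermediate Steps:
$m = -2$ ($m = \left(- \frac{1}{3}\right) 6 = -2$)
$Q{\left(O,S \right)} = 6 S$ ($Q{\left(O,S \right)} = S 6 = 6 S$)
$R{\left(U \right)} = 30 U^{2}$ ($R{\left(U \right)} = 6 \cdot 5 U^{2} = 30 U^{2}$)
$I{\left(E,o \right)} = -11 - E$ ($I{\left(E,o \right)} = -9 - \left(2 + E\right) = -11 - E$)
$- 22 \frac{26 - 27}{35 + I{\left(R{\left(-3 \right)},-1 \right)}} 43 = - 22 \frac{26 - 27}{35 - \left(11 + 30 \left(-3\right)^{2}\right)} 43 = - 22 \left(- \frac{1}{35 - \left(11 + 30 \cdot 9\right)}\right) 43 = - 22 \left(- \frac{1}{35 - 281}\right) 43 = - 22 \left(- \frac{1}{-246}\right) 43 = - 22 \left(\left(-1\right) \left(- \frac{1}{246}\right)\right) 43 = \left(-22\right) \frac{1}{246} \cdot 43 = \left(- \frac{11}{123}\right) 43 = - \frac{473}{123}$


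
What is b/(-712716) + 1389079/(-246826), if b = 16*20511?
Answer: -89251766495/14659736618 ≈ -6.0882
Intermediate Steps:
b = 328176
b/(-712716) + 1389079/(-246826) = 328176/(-712716) + 1389079/(-246826) = 328176*(-1/712716) + 1389079*(-1/246826) = -27348/59393 - 1389079/246826 = -89251766495/14659736618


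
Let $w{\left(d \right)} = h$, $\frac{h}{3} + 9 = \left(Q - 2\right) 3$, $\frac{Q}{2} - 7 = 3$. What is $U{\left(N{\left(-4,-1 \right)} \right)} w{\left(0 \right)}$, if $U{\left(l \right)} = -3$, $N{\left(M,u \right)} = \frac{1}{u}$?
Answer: $-405$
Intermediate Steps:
$Q = 20$ ($Q = 14 + 2 \cdot 3 = 14 + 6 = 20$)
$h = 135$ ($h = -27 + 3 \left(20 - 2\right) 3 = -27 + 3 \cdot 18 \cdot 3 = -27 + 3 \cdot 54 = -27 + 162 = 135$)
$w{\left(d \right)} = 135$
$U{\left(N{\left(-4,-1 \right)} \right)} w{\left(0 \right)} = \left(-3\right) 135 = -405$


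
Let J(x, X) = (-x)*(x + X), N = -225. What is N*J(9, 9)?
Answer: 36450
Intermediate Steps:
J(x, X) = -x*(X + x) (J(x, X) = (-x)*(X + x) = -x*(X + x))
N*J(9, 9) = -(-225)*9*(9 + 9) = -(-225)*9*18 = -225*(-162) = 36450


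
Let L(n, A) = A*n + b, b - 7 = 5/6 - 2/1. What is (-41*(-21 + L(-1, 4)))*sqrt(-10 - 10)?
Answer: 4715*I*sqrt(5)/3 ≈ 3514.4*I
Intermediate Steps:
b = 35/6 (b = 7 + (5/6 - 2/1) = 7 + (5*(1/6) - 2*1) = 7 + (5/6 - 2) = 7 - 7/6 = 35/6 ≈ 5.8333)
L(n, A) = 35/6 + A*n (L(n, A) = A*n + 35/6 = 35/6 + A*n)
(-41*(-21 + L(-1, 4)))*sqrt(-10 - 10) = (-41*(-21 + (35/6 + 4*(-1))))*sqrt(-10 - 10) = (-41*(-21 + (35/6 - 4)))*sqrt(-20) = (-41*(-21 + 11/6))*(2*I*sqrt(5)) = (-41*(-115/6))*(2*I*sqrt(5)) = 4715*(2*I*sqrt(5))/6 = 4715*I*sqrt(5)/3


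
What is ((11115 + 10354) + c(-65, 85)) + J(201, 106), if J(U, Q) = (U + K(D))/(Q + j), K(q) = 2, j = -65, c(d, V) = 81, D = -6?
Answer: 883753/41 ≈ 21555.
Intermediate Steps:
J(U, Q) = (2 + U)/(-65 + Q) (J(U, Q) = (U + 2)/(Q - 65) = (2 + U)/(-65 + Q))
((11115 + 10354) + c(-65, 85)) + J(201, 106) = ((11115 + 10354) + 81) + (2 + 201)/(-65 + 106) = (21469 + 81) + 203/41 = 21550 + (1/41)*203 = 21550 + 203/41 = 883753/41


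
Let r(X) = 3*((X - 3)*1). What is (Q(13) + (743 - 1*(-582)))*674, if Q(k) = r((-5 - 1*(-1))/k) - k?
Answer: 11408798/13 ≈ 8.7760e+5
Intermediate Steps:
r(X) = -9 + 3*X (r(X) = 3*((-3 + X)*1) = 3*(-3 + X) = -9 + 3*X)
Q(k) = -9 - k - 12/k (Q(k) = (-9 + 3*((-5 - 1*(-1))/k)) - k = (-9 + 3*((-5 + 1)/k)) - k = (-9 + 3*(-4/k)) - k = (-9 - 12/k) - k = -9 - k - 12/k)
(Q(13) + (743 - 1*(-582)))*674 = ((-9 - 1*13 - 12/13) + (743 - 1*(-582)))*674 = ((-9 - 13 - 12*1/13) + (743 + 582))*674 = ((-9 - 13 - 12/13) + 1325)*674 = (-298/13 + 1325)*674 = (16927/13)*674 = 11408798/13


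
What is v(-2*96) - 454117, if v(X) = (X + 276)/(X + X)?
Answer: -14531751/32 ≈ -4.5412e+5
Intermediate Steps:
v(X) = (276 + X)/(2*X) (v(X) = (276 + X)/((2*X)) = (276 + X)*(1/(2*X)) = (276 + X)/(2*X))
v(-2*96) - 454117 = (276 - 2*96)/(2*((-2*96))) - 454117 = (1/2)*(276 - 192)/(-192) - 454117 = (1/2)*(-1/192)*84 - 454117 = -7/32 - 454117 = -14531751/32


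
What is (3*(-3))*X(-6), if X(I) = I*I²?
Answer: 1944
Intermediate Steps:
X(I) = I³
(3*(-3))*X(-6) = (3*(-3))*(-6)³ = -9*(-216) = 1944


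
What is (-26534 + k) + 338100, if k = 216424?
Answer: 527990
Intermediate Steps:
(-26534 + k) + 338100 = (-26534 + 216424) + 338100 = 189890 + 338100 = 527990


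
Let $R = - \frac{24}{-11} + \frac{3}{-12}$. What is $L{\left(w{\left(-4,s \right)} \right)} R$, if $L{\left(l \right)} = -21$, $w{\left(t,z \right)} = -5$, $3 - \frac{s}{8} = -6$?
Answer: $- \frac{1785}{44} \approx -40.568$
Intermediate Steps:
$s = 72$ ($s = 24 - -48 = 24 + 48 = 72$)
$R = \frac{85}{44}$ ($R = \left(-24\right) \left(- \frac{1}{11}\right) + 3 \left(- \frac{1}{12}\right) = \frac{24}{11} - \frac{1}{4} = \frac{85}{44} \approx 1.9318$)
$L{\left(w{\left(-4,s \right)} \right)} R = \left(-21\right) \frac{85}{44} = - \frac{1785}{44}$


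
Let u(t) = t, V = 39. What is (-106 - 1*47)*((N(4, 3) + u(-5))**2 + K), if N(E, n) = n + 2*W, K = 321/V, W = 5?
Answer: -143667/13 ≈ -11051.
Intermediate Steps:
K = 107/13 (K = 321/39 = 321*(1/39) = 107/13 ≈ 8.2308)
N(E, n) = 10 + n (N(E, n) = n + 2*5 = n + 10 = 10 + n)
(-106 - 1*47)*((N(4, 3) + u(-5))**2 + K) = (-106 - 1*47)*(((10 + 3) - 5)**2 + 107/13) = (-106 - 47)*((13 - 5)**2 + 107/13) = -153*(8**2 + 107/13) = -153*(64 + 107/13) = -153*939/13 = -143667/13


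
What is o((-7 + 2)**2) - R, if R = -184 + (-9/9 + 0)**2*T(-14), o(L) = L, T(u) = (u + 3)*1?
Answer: 220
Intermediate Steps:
T(u) = 3 + u (T(u) = (3 + u)*1 = 3 + u)
R = -195 (R = -184 + (-9/9 + 0)**2*(3 - 14) = -184 + (-9*1/9 + 0)**2*(-11) = -184 + (-1 + 0)**2*(-11) = -184 + (-1)**2*(-11) = -184 + 1*(-11) = -184 - 11 = -195)
o((-7 + 2)**2) - R = (-7 + 2)**2 - 1*(-195) = (-5)**2 + 195 = 25 + 195 = 220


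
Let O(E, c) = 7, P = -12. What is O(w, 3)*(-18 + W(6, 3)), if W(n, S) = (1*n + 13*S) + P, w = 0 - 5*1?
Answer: 105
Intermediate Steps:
w = -5 (w = 0 - 5 = -5)
W(n, S) = -12 + n + 13*S (W(n, S) = (1*n + 13*S) - 12 = (n + 13*S) - 12 = -12 + n + 13*S)
O(w, 3)*(-18 + W(6, 3)) = 7*(-18 + (-12 + 6 + 13*3)) = 7*(-18 + (-12 + 6 + 39)) = 7*(-18 + 33) = 7*15 = 105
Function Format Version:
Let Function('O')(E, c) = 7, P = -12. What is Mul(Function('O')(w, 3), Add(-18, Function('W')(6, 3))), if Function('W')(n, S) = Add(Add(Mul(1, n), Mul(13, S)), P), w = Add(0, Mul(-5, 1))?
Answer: 105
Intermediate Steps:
w = -5 (w = Add(0, -5) = -5)
Function('W')(n, S) = Add(-12, n, Mul(13, S)) (Function('W')(n, S) = Add(Add(Mul(1, n), Mul(13, S)), -12) = Add(Add(n, Mul(13, S)), -12) = Add(-12, n, Mul(13, S)))
Mul(Function('O')(w, 3), Add(-18, Function('W')(6, 3))) = Mul(7, Add(-18, Add(-12, 6, Mul(13, 3)))) = Mul(7, Add(-18, Add(-12, 6, 39))) = Mul(7, Add(-18, 33)) = Mul(7, 15) = 105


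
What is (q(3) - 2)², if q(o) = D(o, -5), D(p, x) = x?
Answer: 49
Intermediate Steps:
q(o) = -5
(q(3) - 2)² = (-5 - 2)² = (-7)² = 49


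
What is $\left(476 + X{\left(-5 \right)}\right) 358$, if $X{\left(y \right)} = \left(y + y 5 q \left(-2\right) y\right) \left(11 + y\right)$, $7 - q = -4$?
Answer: $-5747332$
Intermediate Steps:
$q = 11$ ($q = 7 - -4 = 7 + 4 = 11$)
$X{\left(y \right)} = \left(11 + y\right) \left(y - 110 y^{2}\right)$ ($X{\left(y \right)} = \left(y + y 5 \cdot 11 \left(-2\right) y\right) \left(11 + y\right) = \left(y + y 55 \left(-2\right) y\right) \left(11 + y\right) = \left(y + y \left(-110\right) y\right) \left(11 + y\right) = \left(y + - 110 y y\right) \left(11 + y\right) = \left(y - 110 y^{2}\right) \left(11 + y\right) = \left(11 + y\right) \left(y - 110 y^{2}\right)$)
$\left(476 + X{\left(-5 \right)}\right) 358 = \left(476 - 5 \left(11 - -6045 - 110 \left(-5\right)^{2}\right)\right) 358 = \left(476 - 5 \left(11 + 6045 - 2750\right)\right) 358 = \left(476 - 16530\right) 358 = \left(-16054\right) 358 = -5747332$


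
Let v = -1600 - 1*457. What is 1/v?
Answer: -1/2057 ≈ -0.00048614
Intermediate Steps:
v = -2057 (v = -1600 - 457 = -2057)
1/v = 1/(-2057) = -1/2057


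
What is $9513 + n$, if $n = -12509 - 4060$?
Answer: $-7056$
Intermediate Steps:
$n = -16569$ ($n = -12509 - 4060 = -16569$)
$9513 + n = 9513 - 16569 = -7056$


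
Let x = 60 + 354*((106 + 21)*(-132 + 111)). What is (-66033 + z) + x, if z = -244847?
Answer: -1254938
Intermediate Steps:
x = -944058 (x = 60 + 354*(127*(-21)) = 60 + 354*(-2667) = 60 - 944118 = -944058)
(-66033 + z) + x = (-66033 - 244847) - 944058 = -310880 - 944058 = -1254938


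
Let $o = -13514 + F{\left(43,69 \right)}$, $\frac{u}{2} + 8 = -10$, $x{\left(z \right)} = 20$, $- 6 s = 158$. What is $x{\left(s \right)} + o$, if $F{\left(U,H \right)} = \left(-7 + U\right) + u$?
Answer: $-13494$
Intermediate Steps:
$s = - \frac{79}{3}$ ($s = \left(- \frac{1}{6}\right) 158 = - \frac{79}{3} \approx -26.333$)
$u = -36$ ($u = -16 + 2 \left(-10\right) = -16 - 20 = -36$)
$F{\left(U,H \right)} = -43 + U$ ($F{\left(U,H \right)} = \left(-7 + U\right) - 36 = -43 + U$)
$o = -13514$ ($o = -13514 + \left(-43 + 43\right) = -13514 + 0 = -13514$)
$x{\left(s \right)} + o = 20 - 13514 = -13494$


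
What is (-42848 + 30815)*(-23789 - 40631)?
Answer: 775165860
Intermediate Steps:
(-42848 + 30815)*(-23789 - 40631) = -12033*(-64420) = 775165860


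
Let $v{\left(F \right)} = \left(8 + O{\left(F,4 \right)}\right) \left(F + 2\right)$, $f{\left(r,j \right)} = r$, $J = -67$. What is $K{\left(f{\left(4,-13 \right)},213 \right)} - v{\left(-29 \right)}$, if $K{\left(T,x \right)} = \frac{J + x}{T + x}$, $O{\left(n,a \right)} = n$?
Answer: $- \frac{122893}{217} \approx -566.33$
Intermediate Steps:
$K{\left(T,x \right)} = \frac{-67 + x}{T + x}$
$v{\left(F \right)} = \left(2 + F\right) \left(8 + F\right)$ ($v{\left(F \right)} = \left(8 + F\right) \left(F + 2\right) = \left(8 + F\right) \left(2 + F\right) = \left(2 + F\right) \left(8 + F\right)$)
$K{\left(f{\left(4,-13 \right)},213 \right)} - v{\left(-29 \right)} = \frac{-67 + 213}{4 + 213} - \left(16 + \left(-29\right)^{2} + 10 \left(-29\right)\right) = \frac{1}{217} \cdot 146 - \left(16 + 841 - 290\right) = \frac{1}{217} \cdot 146 - 567 = \frac{146}{217} - 567 = - \frac{122893}{217}$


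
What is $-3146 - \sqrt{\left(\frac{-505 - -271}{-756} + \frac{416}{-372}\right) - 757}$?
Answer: $-3146 - \frac{i \sqrt{142737826}}{434} \approx -3146.0 - 27.528 i$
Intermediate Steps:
$-3146 - \sqrt{\left(\frac{-505 - -271}{-756} + \frac{416}{-372}\right) - 757} = -3146 - \sqrt{\left(\left(-505 + 271\right) \left(- \frac{1}{756}\right) + 416 \left(- \frac{1}{372}\right)\right) - 757} = -3146 - \sqrt{\left(\left(-234\right) \left(- \frac{1}{756}\right) - \frac{104}{93}\right) - 757} = -3146 - \sqrt{\left(\frac{13}{42} - \frac{104}{93}\right) - 757} = -3146 - \sqrt{- \frac{351}{434} - 757} = -3146 - \sqrt{- \frac{328889}{434}} = -3146 - \frac{i \sqrt{142737826}}{434}$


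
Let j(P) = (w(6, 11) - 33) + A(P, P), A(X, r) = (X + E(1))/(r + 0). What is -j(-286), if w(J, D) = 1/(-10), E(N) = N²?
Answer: 22954/715 ≈ 32.104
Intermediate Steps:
w(J, D) = -⅒
A(X, r) = (1 + X)/r (A(X, r) = (X + 1²)/(r + 0) = (X + 1)/r = (1 + X)/r)
j(P) = -331/10 + (1 + P)/P (j(P) = (-⅒ - 33) + (1 + P)/P = -331/10 + (1 + P)/P)
-j(-286) = -(-321/10 + 1/(-286)) = -(-321/10 - 1/286) = -1*(-22954/715) = 22954/715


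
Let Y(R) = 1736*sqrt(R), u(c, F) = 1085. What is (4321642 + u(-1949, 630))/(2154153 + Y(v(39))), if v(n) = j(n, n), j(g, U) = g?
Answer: 3103938445077/1546752537755 - 2501418024*sqrt(39)/1546752537755 ≈ 1.9966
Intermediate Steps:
v(n) = n
(4321642 + u(-1949, 630))/(2154153 + Y(v(39))) = (4321642 + 1085)/(2154153 + 1736*sqrt(39)) = 4322727/(2154153 + 1736*sqrt(39))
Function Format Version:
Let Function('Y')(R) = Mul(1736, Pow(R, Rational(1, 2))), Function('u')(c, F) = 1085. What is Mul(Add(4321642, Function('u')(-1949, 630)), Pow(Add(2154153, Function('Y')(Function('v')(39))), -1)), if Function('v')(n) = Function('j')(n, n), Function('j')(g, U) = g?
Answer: Add(Rational(3103938445077, 1546752537755), Mul(Rational(-2501418024, 1546752537755), Pow(39, Rational(1, 2)))) ≈ 1.9966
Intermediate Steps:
Function('v')(n) = n
Mul(Add(4321642, Function('u')(-1949, 630)), Pow(Add(2154153, Function('Y')(Function('v')(39))), -1)) = Mul(Add(4321642, 1085), Pow(Add(2154153, Mul(1736, Pow(39, Rational(1, 2)))), -1)) = Mul(4322727, Pow(Add(2154153, Mul(1736, Pow(39, Rational(1, 2)))), -1))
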